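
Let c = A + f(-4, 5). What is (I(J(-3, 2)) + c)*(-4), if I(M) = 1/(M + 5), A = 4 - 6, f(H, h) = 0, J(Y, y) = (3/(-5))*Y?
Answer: 126/17 ≈ 7.4118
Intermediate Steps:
J(Y, y) = -3*Y/5 (J(Y, y) = (3*(-1/5))*Y = -3*Y/5)
A = -2
I(M) = 1/(5 + M)
c = -2 (c = -2 + 0 = -2)
(I(J(-3, 2)) + c)*(-4) = (1/(5 - 3/5*(-3)) - 2)*(-4) = (1/(5 + 9/5) - 2)*(-4) = (1/(34/5) - 2)*(-4) = (5/34 - 2)*(-4) = -63/34*(-4) = 126/17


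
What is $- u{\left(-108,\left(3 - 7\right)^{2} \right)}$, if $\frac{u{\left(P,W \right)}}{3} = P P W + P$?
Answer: $-559548$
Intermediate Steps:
$u{\left(P,W \right)} = 3 P + 3 W P^{2}$ ($u{\left(P,W \right)} = 3 \left(P P W + P\right) = 3 \left(P^{2} W + P\right) = 3 \left(W P^{2} + P\right) = 3 \left(P + W P^{2}\right) = 3 P + 3 W P^{2}$)
$- u{\left(-108,\left(3 - 7\right)^{2} \right)} = - 3 \left(-108\right) \left(1 - 108 \left(3 - 7\right)^{2}\right) = - 3 \left(-108\right) \left(1 - 108 \left(-4\right)^{2}\right) = - 3 \left(-108\right) \left(1 - 1728\right) = - 3 \left(-108\right) \left(-1727\right) = \left(-1\right) 559548 = -559548$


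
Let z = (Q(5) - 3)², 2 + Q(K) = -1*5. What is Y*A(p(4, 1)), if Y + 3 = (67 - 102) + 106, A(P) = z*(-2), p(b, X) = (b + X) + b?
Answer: -13600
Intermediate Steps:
Q(K) = -7 (Q(K) = -2 - 1*5 = -2 - 5 = -7)
z = 100 (z = (-7 - 3)² = (-10)² = 100)
p(b, X) = X + 2*b (p(b, X) = (X + b) + b = X + 2*b)
A(P) = -200 (A(P) = 100*(-2) = -200)
Y = 68 (Y = -3 + ((67 - 102) + 106) = -3 + (-35 + 106) = -3 + 71 = 68)
Y*A(p(4, 1)) = 68*(-200) = -13600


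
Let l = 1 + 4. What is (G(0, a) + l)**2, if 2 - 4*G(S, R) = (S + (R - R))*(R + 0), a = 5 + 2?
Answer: 121/4 ≈ 30.250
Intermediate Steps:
l = 5
a = 7
G(S, R) = 1/2 - R*S/4 (G(S, R) = 1/2 - (S + (R - R))*(R + 0)/4 = 1/2 - (S + 0)*R/4 = 1/2 - S*R/4 = 1/2 - R*S/4)
(G(0, a) + l)**2 = ((1/2 - 1/4*7*0) + 5)**2 = ((1/2 + 0) + 5)**2 = (1/2 + 5)**2 = (11/2)**2 = 121/4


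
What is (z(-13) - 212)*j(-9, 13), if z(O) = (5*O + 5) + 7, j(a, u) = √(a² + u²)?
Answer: -1325*√10 ≈ -4190.0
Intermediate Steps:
z(O) = 12 + 5*O (z(O) = (5 + 5*O) + 7 = 12 + 5*O)
(z(-13) - 212)*j(-9, 13) = ((12 + 5*(-13)) - 212)*√((-9)² + 13²) = ((12 - 65) - 212)*√(81 + 169) = (-53 - 212)*√250 = -1325*√10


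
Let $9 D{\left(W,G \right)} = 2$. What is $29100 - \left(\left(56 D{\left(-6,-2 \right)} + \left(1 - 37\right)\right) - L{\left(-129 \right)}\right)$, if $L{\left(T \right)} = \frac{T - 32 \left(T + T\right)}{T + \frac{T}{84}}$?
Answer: $\frac{22231892}{765} \approx 29061.0$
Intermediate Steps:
$D{\left(W,G \right)} = \frac{2}{9}$ ($D{\left(W,G \right)} = \frac{1}{9} \cdot 2 = \frac{2}{9}$)
$L{\left(T \right)} = - \frac{5292}{85}$ ($L{\left(T \right)} = \frac{T - 32 \cdot 2 T}{T + T \frac{1}{84}} = \frac{T - 64 T}{T + \frac{T}{84}} = \frac{\left(-63\right) T}{\frac{85}{84} T} = - 63 T \frac{84}{85 T} = - \frac{5292}{85}$)
$29100 - \left(\left(56 D{\left(-6,-2 \right)} + \left(1 - 37\right)\right) - L{\left(-129 \right)}\right) = 29100 - \left(\left(56 \cdot \frac{2}{9} + \left(1 - 37\right)\right) - - \frac{5292}{85}\right) = 29100 - \left(\left(\frac{112}{9} + \left(1 - 37\right)\right) + \frac{5292}{85}\right) = 29100 - \left(\left(\frac{112}{9} - 36\right) + \frac{5292}{85}\right) = 29100 - \left(- \frac{212}{9} + \frac{5292}{85}\right) = 29100 - \frac{29608}{765} = \frac{22231892}{765}$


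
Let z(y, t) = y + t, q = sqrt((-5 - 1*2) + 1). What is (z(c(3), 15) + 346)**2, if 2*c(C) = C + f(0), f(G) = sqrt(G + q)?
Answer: (725 + 6**(1/4)*sqrt(I))**2/4 ≈ 1.3181e+5 + 401.78*I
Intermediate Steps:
q = I*sqrt(6) (q = sqrt((-5 - 2) + 1) = sqrt(-7 + 1) = sqrt(-6) = I*sqrt(6) ≈ 2.4495*I)
f(G) = sqrt(G + I*sqrt(6))
c(C) = C/2 + 6**(1/4)*sqrt(I)/2 (c(C) = (C + sqrt(0 + I*sqrt(6)))/2 = (C + sqrt(I*sqrt(6)))/2 = (C + 6**(1/4)*sqrt(I))/2 = C/2 + 6**(1/4)*sqrt(I)/2)
z(y, t) = t + y
(z(c(3), 15) + 346)**2 = ((15 + ((1/2)*3 + 6**(1/4)*sqrt(I)/2)) + 346)**2 = ((15 + (3/2 + 6**(1/4)*sqrt(I)/2)) + 346)**2 = ((33/2 + 6**(1/4)*sqrt(I)/2) + 346)**2 = (725/2 + 6**(1/4)*sqrt(I)/2)**2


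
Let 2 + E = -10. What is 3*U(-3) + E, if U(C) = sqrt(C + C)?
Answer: -12 + 3*I*sqrt(6) ≈ -12.0 + 7.3485*I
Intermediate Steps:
E = -12 (E = -2 - 10 = -12)
U(C) = sqrt(2)*sqrt(C) (U(C) = sqrt(2*C) = sqrt(2)*sqrt(C))
3*U(-3) + E = 3*(sqrt(2)*sqrt(-3)) - 12 = 3*(sqrt(2)*(I*sqrt(3))) - 12 = 3*(I*sqrt(6)) - 12 = 3*I*sqrt(6) - 12 = -12 + 3*I*sqrt(6)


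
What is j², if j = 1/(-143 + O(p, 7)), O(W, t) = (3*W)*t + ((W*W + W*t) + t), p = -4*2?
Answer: 1/87616 ≈ 1.1413e-5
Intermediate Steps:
p = -8
O(W, t) = t + W² + 4*W*t (O(W, t) = 3*W*t + ((W² + W*t) + t) = 3*W*t + (t + W² + W*t) = t + W² + 4*W*t)
j = -1/296 (j = 1/(-143 + (7 + (-8)² + 4*(-8)*7)) = 1/(-143 + (7 + 64 - 224)) = 1/(-143 - 153) = 1/(-296) = -1/296 ≈ -0.0033784)
j² = (-1/296)² = 1/87616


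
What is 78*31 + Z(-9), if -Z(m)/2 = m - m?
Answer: 2418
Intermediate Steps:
Z(m) = 0 (Z(m) = -2*(m - m) = -2*0 = 0)
78*31 + Z(-9) = 78*31 + 0 = 2418 + 0 = 2418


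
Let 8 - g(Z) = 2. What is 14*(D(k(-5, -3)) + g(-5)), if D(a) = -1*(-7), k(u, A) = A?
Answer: 182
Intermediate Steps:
g(Z) = 6 (g(Z) = 8 - 1*2 = 8 - 2 = 6)
D(a) = 7
14*(D(k(-5, -3)) + g(-5)) = 14*(7 + 6) = 14*13 = 182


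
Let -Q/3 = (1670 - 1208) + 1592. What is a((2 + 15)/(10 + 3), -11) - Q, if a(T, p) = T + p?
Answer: 79980/13 ≈ 6152.3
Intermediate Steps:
Q = -6162 (Q = -3*((1670 - 1208) + 1592) = -3*(462 + 1592) = -3*2054 = -6162)
a((2 + 15)/(10 + 3), -11) - Q = ((2 + 15)/(10 + 3) - 11) - 1*(-6162) = (17/13 - 11) + 6162 = -126/13 + 6162 = 79980/13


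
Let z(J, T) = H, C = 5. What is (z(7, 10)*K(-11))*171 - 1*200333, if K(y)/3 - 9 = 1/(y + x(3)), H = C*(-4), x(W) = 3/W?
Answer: -291647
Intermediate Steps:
H = -20 (H = 5*(-4) = -20)
K(y) = 27 + 3/(1 + y) (K(y) = 27 + 3/(y + 3/3) = 27 + 3/(y + 3*(1/3)) = 27 + 3/(y + 1) = 27 + 3/(1 + y))
z(J, T) = -20
(z(7, 10)*K(-11))*171 - 1*200333 = -60*(10 + 9*(-11))/(1 - 11)*171 - 1*200333 = -60*(10 - 99)/(-10)*171 - 200333 = -60*(-1)*(-89)/10*171 - 200333 = -20*267/10*171 - 200333 = -534*171 - 200333 = -91314 - 200333 = -291647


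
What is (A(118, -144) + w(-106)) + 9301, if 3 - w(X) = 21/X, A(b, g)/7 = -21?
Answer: 970663/106 ≈ 9157.2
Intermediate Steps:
A(b, g) = -147 (A(b, g) = 7*(-21) = -147)
w(X) = 3 - 21/X
(A(118, -144) + w(-106)) + 9301 = (-147 + (3 - 21/(-106))) + 9301 = (-147 + (3 - 21*(-1/106))) + 9301 = (-147 + (3 + 21/106)) + 9301 = (-147 + 339/106) + 9301 = -15243/106 + 9301 = 970663/106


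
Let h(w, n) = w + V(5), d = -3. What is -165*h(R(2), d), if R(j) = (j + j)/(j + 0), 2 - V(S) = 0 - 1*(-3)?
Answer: -165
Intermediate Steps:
V(S) = -1 (V(S) = 2 - (0 - 1*(-3)) = 2 - (0 + 3) = 2 - 1*3 = 2 - 3 = -1)
R(j) = 2 (R(j) = (2*j)/j = 2)
h(w, n) = -1 + w (h(w, n) = w - 1 = -1 + w)
-165*h(R(2), d) = -165*(-1 + 2) = -165*1 = -165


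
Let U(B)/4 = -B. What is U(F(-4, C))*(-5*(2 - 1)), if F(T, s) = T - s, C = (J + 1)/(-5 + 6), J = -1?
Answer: -80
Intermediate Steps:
C = 0 (C = (-1 + 1)/(-5 + 6) = 0/1 = 0*1 = 0)
U(B) = -4*B (U(B) = 4*(-B) = -4*B)
U(F(-4, C))*(-5*(2 - 1)) = (-4*(-4 - 1*0))*(-5*(2 - 1)) = (-4*(-4 + 0))*(-5*1) = -4*(-4)*(-5) = 16*(-5) = -80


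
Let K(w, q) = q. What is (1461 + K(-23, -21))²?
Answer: 2073600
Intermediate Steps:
(1461 + K(-23, -21))² = (1461 - 21)² = 1440² = 2073600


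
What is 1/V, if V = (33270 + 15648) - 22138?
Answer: 1/26780 ≈ 3.7341e-5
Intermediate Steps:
V = 26780 (V = 48918 - 22138 = 26780)
1/V = 1/26780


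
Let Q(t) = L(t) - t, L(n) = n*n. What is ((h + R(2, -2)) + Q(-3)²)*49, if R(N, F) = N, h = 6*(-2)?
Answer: 6566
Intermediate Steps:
L(n) = n²
Q(t) = t² - t
h = -12
((h + R(2, -2)) + Q(-3)²)*49 = ((-12 + 2) + (-3*(-1 - 3))²)*49 = (-10 + (-3*(-4))²)*49 = (-10 + 12²)*49 = (-10 + 144)*49 = 134*49 = 6566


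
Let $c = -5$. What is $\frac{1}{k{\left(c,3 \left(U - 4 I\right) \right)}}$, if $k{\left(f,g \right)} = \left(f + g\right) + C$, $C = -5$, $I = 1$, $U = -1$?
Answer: $- \frac{1}{25} \approx -0.04$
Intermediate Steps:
$k{\left(f,g \right)} = -5 + f + g$ ($k{\left(f,g \right)} = \left(f + g\right) - 5 = -5 + f + g$)
$\frac{1}{k{\left(c,3 \left(U - 4 I\right) \right)}} = \frac{1}{-5 - 5 + 3 \left(-1 - 4\right)} = \frac{1}{-5 - 5 + 3 \left(-5\right)} = \frac{1}{-5 - 5 - 15} = \frac{1}{-25} = - \frac{1}{25}$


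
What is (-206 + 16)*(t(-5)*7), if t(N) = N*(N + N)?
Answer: -66500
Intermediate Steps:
t(N) = 2*N² (t(N) = N*(2*N) = 2*N²)
(-206 + 16)*(t(-5)*7) = (-206 + 16)*((2*(-5)²)*7) = -190*2*25*7 = -9500*7 = -190*350 = -66500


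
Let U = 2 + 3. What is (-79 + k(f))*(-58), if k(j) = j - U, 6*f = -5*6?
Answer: 5162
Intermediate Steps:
f = -5 (f = (-5*6)/6 = (⅙)*(-30) = -5)
U = 5
k(j) = -5 + j (k(j) = j - 1*5 = j - 5 = -5 + j)
(-79 + k(f))*(-58) = (-79 + (-5 - 5))*(-58) = (-79 - 10)*(-58) = -89*(-58) = 5162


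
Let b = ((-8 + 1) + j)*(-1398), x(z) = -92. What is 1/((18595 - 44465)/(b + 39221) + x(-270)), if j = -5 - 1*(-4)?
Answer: -10081/932626 ≈ -0.010809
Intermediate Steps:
j = -1 (j = -5 + 4 = -1)
b = 11184 (b = ((-8 + 1) - 1)*(-1398) = (-7 - 1)*(-1398) = -8*(-1398) = 11184)
1/((18595 - 44465)/(b + 39221) + x(-270)) = 1/((18595 - 44465)/(11184 + 39221) - 92) = 1/(-25870/50405 - 92) = 1/(-25870*1/50405 - 92) = 1/(-5174/10081 - 92) = 1/(-932626/10081) = -10081/932626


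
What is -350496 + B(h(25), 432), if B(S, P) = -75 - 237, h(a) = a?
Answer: -350808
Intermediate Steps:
B(S, P) = -312
-350496 + B(h(25), 432) = -350496 - 312 = -350808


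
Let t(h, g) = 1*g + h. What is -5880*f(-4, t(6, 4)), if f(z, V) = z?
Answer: 23520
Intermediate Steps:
t(h, g) = g + h
-5880*f(-4, t(6, 4)) = -5880*(-4) = 23520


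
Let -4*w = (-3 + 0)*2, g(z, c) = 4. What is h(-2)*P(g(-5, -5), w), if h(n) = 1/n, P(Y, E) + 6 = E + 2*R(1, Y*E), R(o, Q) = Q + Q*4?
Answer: -111/4 ≈ -27.750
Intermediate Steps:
R(o, Q) = 5*Q (R(o, Q) = Q + 4*Q = 5*Q)
w = 3/2 (w = -(-3 + 0)*2/4 = -(-3)*2/4 = -¼*(-6) = 3/2 ≈ 1.5000)
P(Y, E) = -6 + E + 10*E*Y (P(Y, E) = -6 + (E + 2*(5*(Y*E))) = -6 + (E + 2*(5*(E*Y))) = -6 + (E + 2*(5*E*Y)) = -6 + (E + 10*E*Y) = -6 + E + 10*E*Y)
h(-2)*P(g(-5, -5), w) = (-6 + 3/2 + 10*(3/2)*4)/(-2) = -(-6 + 3/2 + 60)/2 = -½*111/2 = -111/4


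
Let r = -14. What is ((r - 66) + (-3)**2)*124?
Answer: -8804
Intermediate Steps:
((r - 66) + (-3)**2)*124 = ((-14 - 66) + (-3)**2)*124 = (-80 + 9)*124 = -71*124 = -8804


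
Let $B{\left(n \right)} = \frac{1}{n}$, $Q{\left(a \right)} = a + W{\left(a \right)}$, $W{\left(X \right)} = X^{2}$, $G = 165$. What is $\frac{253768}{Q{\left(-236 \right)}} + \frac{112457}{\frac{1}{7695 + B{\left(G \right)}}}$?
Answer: $\frac{395939906347022}{457545} \approx 8.6536 \cdot 10^{8}$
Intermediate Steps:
$Q{\left(a \right)} = a + a^{2}$
$\frac{253768}{Q{\left(-236 \right)}} + \frac{112457}{\frac{1}{7695 + B{\left(G \right)}}} = \frac{253768}{\left(-236\right) \left(1 - 236\right)} + \frac{112457}{\frac{1}{7695 + \frac{1}{165}}} = \frac{253768}{\left(-236\right) \left(-235\right)} + \frac{112457}{\frac{1}{7695 + \frac{1}{165}}} = \frac{253768}{55460} + \frac{112457}{\frac{1}{\frac{1269676}{165}}} = 253768 \cdot \frac{1}{55460} + \frac{112457}{\frac{165}{1269676}} = \frac{63442}{13865} + 112457 \cdot \frac{1269676}{165} = \frac{63442}{13865} + \frac{142783953932}{165} = \frac{395939906347022}{457545}$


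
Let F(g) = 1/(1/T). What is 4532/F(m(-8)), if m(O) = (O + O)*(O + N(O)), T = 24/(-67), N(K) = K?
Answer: -75911/6 ≈ -12652.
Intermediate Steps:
T = -24/67 (T = 24*(-1/67) = -24/67 ≈ -0.35821)
m(O) = 4*O² (m(O) = (O + O)*(O + O) = (2*O)*(2*O) = 4*O²)
F(g) = -24/67 (F(g) = 1/(1/(-24/67)) = 1/(-67/24) = -24/67)
4532/F(m(-8)) = 4532/(-24/67) = 4532*(-67/24) = -75911/6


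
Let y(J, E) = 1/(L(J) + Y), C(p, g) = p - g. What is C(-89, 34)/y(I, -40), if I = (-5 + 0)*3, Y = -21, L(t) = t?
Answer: 4428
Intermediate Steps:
I = -15 (I = -5*3 = -15)
y(J, E) = 1/(-21 + J) (y(J, E) = 1/(J - 21) = 1/(-21 + J))
C(-89, 34)/y(I, -40) = (-89 - 1*34)/(1/(-21 - 15)) = (-89 - 34)/(1/(-36)) = -123/(-1/36) = -123*(-36) = 4428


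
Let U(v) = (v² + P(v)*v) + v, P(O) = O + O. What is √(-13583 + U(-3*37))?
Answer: √23269 ≈ 152.54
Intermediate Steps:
P(O) = 2*O
U(v) = v + 3*v² (U(v) = (v² + (2*v)*v) + v = (v² + 2*v²) + v = 3*v² + v = v + 3*v²)
√(-13583 + U(-3*37)) = √(-13583 + (-3*37)*(1 + 3*(-3*37))) = √(-13583 - 111*(1 + 3*(-111))) = √(-13583 - 111*(1 - 333)) = √(-13583 - 111*(-332)) = √(-13583 + 36852) = √23269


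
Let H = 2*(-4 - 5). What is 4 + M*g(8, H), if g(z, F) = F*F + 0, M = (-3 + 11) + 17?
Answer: 8104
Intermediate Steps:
M = 25 (M = 8 + 17 = 25)
H = -18 (H = 2*(-9) = -18)
g(z, F) = F**2 (g(z, F) = F**2 + 0 = F**2)
4 + M*g(8, H) = 4 + 25*(-18)**2 = 4 + 25*324 = 4 + 8100 = 8104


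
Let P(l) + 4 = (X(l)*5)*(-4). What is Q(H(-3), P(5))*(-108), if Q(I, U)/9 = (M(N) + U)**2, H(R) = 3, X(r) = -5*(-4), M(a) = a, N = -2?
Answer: -160220592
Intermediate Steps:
X(r) = 20
P(l) = -404 (P(l) = -4 + (20*5)*(-4) = -4 + 100*(-4) = -4 - 400 = -404)
Q(I, U) = 9*(-2 + U)**2
Q(H(-3), P(5))*(-108) = (9*(-2 - 404)**2)*(-108) = (9*(-406)**2)*(-108) = (9*164836)*(-108) = 1483524*(-108) = -160220592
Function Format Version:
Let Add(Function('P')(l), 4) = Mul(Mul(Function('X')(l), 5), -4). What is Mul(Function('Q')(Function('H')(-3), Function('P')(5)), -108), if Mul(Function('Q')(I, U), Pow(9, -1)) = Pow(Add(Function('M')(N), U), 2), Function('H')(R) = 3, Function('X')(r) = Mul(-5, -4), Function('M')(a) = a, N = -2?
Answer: -160220592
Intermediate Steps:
Function('X')(r) = 20
Function('P')(l) = -404 (Function('P')(l) = Add(-4, Mul(Mul(20, 5), -4)) = Add(-4, Mul(100, -4)) = Add(-4, -400) = -404)
Function('Q')(I, U) = Mul(9, Pow(Add(-2, U), 2))
Mul(Function('Q')(Function('H')(-3), Function('P')(5)), -108) = Mul(Mul(9, Pow(Add(-2, -404), 2)), -108) = Mul(Mul(9, Pow(-406, 2)), -108) = Mul(Mul(9, 164836), -108) = Mul(1483524, -108) = -160220592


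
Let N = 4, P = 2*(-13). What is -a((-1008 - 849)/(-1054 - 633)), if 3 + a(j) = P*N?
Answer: 107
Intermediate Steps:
P = -26
a(j) = -107 (a(j) = -3 - 26*4 = -3 - 104 = -107)
-a((-1008 - 849)/(-1054 - 633)) = -1*(-107) = 107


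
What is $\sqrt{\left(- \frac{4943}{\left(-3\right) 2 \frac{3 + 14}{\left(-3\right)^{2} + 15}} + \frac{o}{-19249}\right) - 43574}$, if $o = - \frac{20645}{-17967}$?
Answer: $\frac{i \sqrt{1466031271930533334314933}}{5879395311} \approx 205.94 i$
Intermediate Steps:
$o = \frac{20645}{17967}$ ($o = \left(-20645\right) \left(- \frac{1}{17967}\right) = \frac{20645}{17967} \approx 1.1491$)
$\sqrt{\left(- \frac{4943}{\left(-3\right) 2 \frac{3 + 14}{\left(-3\right)^{2} + 15}} + \frac{o}{-19249}\right) - 43574} = \sqrt{\left(- \frac{4943}{\left(-3\right) 2 \frac{3 + 14}{\left(-3\right)^{2} + 15}} + \frac{20645}{17967 \left(-19249\right)}\right) - 43574} = \sqrt{\left(- \frac{4943}{\left(-6\right) \frac{17}{9 + 15}} + \frac{20645}{17967} \left(- \frac{1}{19249}\right)\right) - 43574} = \sqrt{\left(- \frac{4943}{\left(-6\right) \frac{17}{24}} - \frac{20645}{345846783}\right) - 43574} = \sqrt{\left(- \frac{4943}{- \frac{17}{4}} - \frac{20645}{345846783}\right) - 43574} = \sqrt{\left(\left(-4943\right) \left(- \frac{4}{17}\right) - \frac{20645}{345846783}\right) - 43574} = \sqrt{\left(\frac{19772}{17} - \frac{20645}{345846783}\right) - 43574} = \sqrt{\frac{6838082242511}{5879395311} - 43574} = \sqrt{- \frac{249350689039003}{5879395311}} = \frac{i \sqrt{1466031271930533334314933}}{5879395311}$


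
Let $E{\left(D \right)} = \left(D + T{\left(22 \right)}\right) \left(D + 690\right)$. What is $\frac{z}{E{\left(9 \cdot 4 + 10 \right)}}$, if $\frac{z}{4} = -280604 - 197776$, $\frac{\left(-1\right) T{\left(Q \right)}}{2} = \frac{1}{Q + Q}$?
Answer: $- \frac{438515}{7751} \approx -56.575$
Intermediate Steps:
$T{\left(Q \right)} = - \frac{1}{Q}$ ($T{\left(Q \right)} = - \frac{2}{Q + Q} = - \frac{2}{2 Q} = - 2 \frac{1}{2 Q} = - \frac{1}{Q}$)
$z = -1913520$ ($z = 4 \left(-280604 - 197776\right) = 4 \left(-478380\right) = -1913520$)
$E{\left(D \right)} = \left(690 + D\right) \left(- \frac{1}{22} + D\right)$ ($E{\left(D \right)} = \left(D - \frac{1}{22}\right) \left(D + 690\right) = \left(D - \frac{1}{22}\right) \left(690 + D\right) = \left(- \frac{1}{22} + D\right) \left(690 + D\right) = \left(690 + D\right) \left(- \frac{1}{22} + D\right)$)
$\frac{z}{E{\left(9 \cdot 4 + 10 \right)}} = - \frac{1913520}{- \frac{345}{11} + \left(9 \cdot 4 + 10\right)^{2} + \frac{15179 \left(9 \cdot 4 + 10\right)}{22}} = - \frac{1913520}{- \frac{345}{11} + \left(36 + 10\right)^{2} + \frac{15179 \left(36 + 10\right)}{22}} = - \frac{1913520}{- \frac{345}{11} + 46^{2} + \frac{15179}{22} \cdot 46} = - \frac{1913520}{- \frac{345}{11} + 2116 + \frac{349117}{11}} = - \frac{1913520}{\frac{372048}{11}} = \left(-1913520\right) \frac{11}{372048} = - \frac{438515}{7751}$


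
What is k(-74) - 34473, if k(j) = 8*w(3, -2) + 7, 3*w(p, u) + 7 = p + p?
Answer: -103406/3 ≈ -34469.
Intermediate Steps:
w(p, u) = -7/3 + 2*p/3 (w(p, u) = -7/3 + (p + p)/3 = -7/3 + (2*p)/3 = -7/3 + 2*p/3)
k(j) = 13/3 (k(j) = 8*(-7/3 + (2/3)*3) + 7 = 8*(-7/3 + 2) + 7 = 8*(-1/3) + 7 = -8/3 + 7 = 13/3)
k(-74) - 34473 = 13/3 - 34473 = -103406/3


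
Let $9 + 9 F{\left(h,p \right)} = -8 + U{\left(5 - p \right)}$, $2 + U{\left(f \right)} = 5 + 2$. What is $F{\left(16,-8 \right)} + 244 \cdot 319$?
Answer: $\frac{233504}{3} \approx 77835.0$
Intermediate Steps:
$U{\left(f \right)} = 5$ ($U{\left(f \right)} = -2 + \left(5 + 2\right) = -2 + 7 = 5$)
$F{\left(h,p \right)} = - \frac{4}{3}$ ($F{\left(h,p \right)} = -1 + \frac{-8 + 5}{9} = -1 + \frac{1}{9} \left(-3\right) = -1 - \frac{1}{3} = - \frac{4}{3}$)
$F{\left(16,-8 \right)} + 244 \cdot 319 = - \frac{4}{3} + 244 \cdot 319 = - \frac{4}{3} + 77836 = \frac{233504}{3}$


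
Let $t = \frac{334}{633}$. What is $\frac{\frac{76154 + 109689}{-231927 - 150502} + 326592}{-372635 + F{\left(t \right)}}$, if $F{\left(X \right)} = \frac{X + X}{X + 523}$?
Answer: $- \frac{5912906403908875}{6746519034150789} \approx -0.87644$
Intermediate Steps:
$t = \frac{334}{633}$ ($t = 334 \cdot \frac{1}{633} = \frac{334}{633} \approx 0.52765$)
$F{\left(X \right)} = \frac{2 X}{523 + X}$
$\frac{\frac{76154 + 109689}{-231927 - 150502} + 326592}{-372635 + F{\left(t \right)}} = \frac{\frac{76154 + 109689}{-231927 - 150502} + 326592}{-372635 + 2 \cdot \frac{334}{633} \frac{1}{523 + \frac{334}{633}}} = \frac{\frac{185843}{-382429} + 326592}{-372635 + 2 \cdot \frac{334}{633} \frac{1}{\frac{331393}{633}}} = \frac{185843 \left(- \frac{1}{382429}\right) + 326592}{-372635 + 2 \cdot \frac{334}{633} \cdot \frac{633}{331393}} = \frac{- \frac{185843}{382429} + 326592}{-372635 + \frac{668}{331393}} = \frac{124898066125}{382429 \left(- \frac{123488629887}{331393}\right)} = \frac{124898066125}{382429} \left(- \frac{331393}{123488629887}\right) = - \frac{5912906403908875}{6746519034150789}$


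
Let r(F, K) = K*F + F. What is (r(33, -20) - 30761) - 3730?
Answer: -35118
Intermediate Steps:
r(F, K) = F + F*K (r(F, K) = F*K + F = F + F*K)
(r(33, -20) - 30761) - 3730 = (33*(1 - 20) - 30761) - 3730 = (33*(-19) - 30761) - 3730 = (-627 - 30761) - 3730 = -31388 - 3730 = -35118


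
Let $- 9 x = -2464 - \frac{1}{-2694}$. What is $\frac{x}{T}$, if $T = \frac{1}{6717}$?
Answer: $\frac{14862515585}{8082} \approx 1.839 \cdot 10^{6}$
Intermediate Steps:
$x = \frac{6638015}{24246}$ ($x = - \frac{-2464 - \frac{1}{-2694}}{9} = - \frac{-2464 - - \frac{1}{2694}}{9} = - \frac{-2464 + \frac{1}{2694}}{9} = \left(- \frac{1}{9}\right) \left(- \frac{6638015}{2694}\right) = \frac{6638015}{24246} \approx 273.78$)
$T = \frac{1}{6717} \approx 0.00014888$
$\frac{x}{T} = \frac{6638015 \frac{1}{\frac{1}{6717}}}{24246} = \frac{6638015}{24246} \cdot 6717 = \frac{14862515585}{8082}$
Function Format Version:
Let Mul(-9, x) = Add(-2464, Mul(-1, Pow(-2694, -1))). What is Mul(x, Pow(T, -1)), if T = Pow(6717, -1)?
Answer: Rational(14862515585, 8082) ≈ 1.8390e+6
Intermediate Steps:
x = Rational(6638015, 24246) (x = Mul(Rational(-1, 9), Add(-2464, Mul(-1, Pow(-2694, -1)))) = Mul(Rational(-1, 9), Add(-2464, Mul(-1, Rational(-1, 2694)))) = Mul(Rational(-1, 9), Add(-2464, Rational(1, 2694))) = Mul(Rational(-1, 9), Rational(-6638015, 2694)) = Rational(6638015, 24246) ≈ 273.78)
T = Rational(1, 6717) ≈ 0.00014888
Mul(x, Pow(T, -1)) = Mul(Rational(6638015, 24246), Pow(Rational(1, 6717), -1)) = Mul(Rational(6638015, 24246), 6717) = Rational(14862515585, 8082)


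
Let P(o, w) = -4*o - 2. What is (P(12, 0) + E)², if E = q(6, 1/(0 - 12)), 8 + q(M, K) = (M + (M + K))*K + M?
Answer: 58232161/20736 ≈ 2808.3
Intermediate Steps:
q(M, K) = -8 + M + K*(K + 2*M) (q(M, K) = -8 + ((M + (M + K))*K + M) = -8 + ((M + (K + M))*K + M) = -8 + ((K + 2*M)*K + M) = -8 + (K*(K + 2*M) + M) = -8 + (M + K*(K + 2*M)) = -8 + M + K*(K + 2*M))
P(o, w) = -2 - 4*o
E = -431/144 (E = -8 + 6 + (1/(0 - 12))² + 2*6/(0 - 12) = -8 + 6 + (1/(-12))² + 2*6/(-12) = -8 + 6 + (-1/12)² + 2*(-1/12)*6 = -8 + 6 + 1/144 - 1 = -431/144 ≈ -2.9931)
(P(12, 0) + E)² = ((-2 - 4*12) - 431/144)² = ((-2 - 48) - 431/144)² = (-50 - 431/144)² = (-7631/144)² = 58232161/20736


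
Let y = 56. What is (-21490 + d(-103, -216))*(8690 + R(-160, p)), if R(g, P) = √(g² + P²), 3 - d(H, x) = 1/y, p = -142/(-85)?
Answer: -5228221185/28 - 1203273*√46245041/2380 ≈ -1.9016e+8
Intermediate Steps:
p = 142/85 (p = -142*(-1/85) = 142/85 ≈ 1.6706)
d(H, x) = 167/56 (d(H, x) = 3 - 1/56 = 167/56)
R(g, P) = √(P² + g²)
(-21490 + d(-103, -216))*(8690 + R(-160, p)) = (-21490 + 167/56)*(8690 + √((142/85)² + (-160)²)) = -1203273*(8690 + √(20164/7225 + 25600))/56 = -1203273*(8690 + √(184980164/7225))/56 = -1203273*(8690 + 2*√46245041/85)/56 = -5228221185/28 - 1203273*√46245041/2380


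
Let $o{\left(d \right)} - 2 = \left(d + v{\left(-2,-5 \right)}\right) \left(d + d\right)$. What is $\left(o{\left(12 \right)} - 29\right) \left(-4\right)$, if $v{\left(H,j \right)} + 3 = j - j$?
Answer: $-756$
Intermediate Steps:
$v{\left(H,j \right)} = -3$ ($v{\left(H,j \right)} = -3 + \left(j - j\right) = -3 + 0 = -3$)
$o{\left(d \right)} = 2 + 2 d \left(-3 + d\right)$ ($o{\left(d \right)} = 2 + \left(d - 3\right) \left(d + d\right) = 2 + \left(-3 + d\right) 2 d = 2 + 2 d \left(-3 + d\right)$)
$\left(o{\left(12 \right)} - 29\right) \left(-4\right) = \left(\left(2 - 72 + 2 \cdot 12^{2}\right) - 29\right) \left(-4\right) = \left(\left(2 - 72 + 2 \cdot 144\right) - 29\right) \left(-4\right) = \left(\left(2 - 72 + 288\right) - 29\right) \left(-4\right) = \left(218 - 29\right) \left(-4\right) = 189 \left(-4\right) = -756$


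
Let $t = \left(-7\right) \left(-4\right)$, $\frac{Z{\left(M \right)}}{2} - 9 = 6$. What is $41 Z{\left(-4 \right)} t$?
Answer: $34440$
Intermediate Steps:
$Z{\left(M \right)} = 30$ ($Z{\left(M \right)} = 18 + 2 \cdot 6 = 18 + 12 = 30$)
$t = 28$
$41 Z{\left(-4 \right)} t = 41 \cdot 30 \cdot 28 = 1230 \cdot 28 = 34440$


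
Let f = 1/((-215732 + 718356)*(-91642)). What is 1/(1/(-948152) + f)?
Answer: -5459159197951552/5757802095 ≈ -9.4813e+5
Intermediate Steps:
f = -1/46061468608 (f = -1/91642/502624 = (1/502624)*(-1/91642) = -1/46061468608 ≈ -2.1710e-11)
1/(1/(-948152) + f) = 1/(1/(-948152) - 1/46061468608) = 1/(-1/948152 - 1/46061468608) = 1/(-5757802095/5459159197951552) = -5459159197951552/5757802095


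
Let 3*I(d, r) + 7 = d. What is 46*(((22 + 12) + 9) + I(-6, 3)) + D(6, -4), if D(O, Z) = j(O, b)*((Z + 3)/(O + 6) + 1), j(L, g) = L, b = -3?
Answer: 10705/6 ≈ 1784.2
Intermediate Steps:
I(d, r) = -7/3 + d/3
D(O, Z) = O*(1 + (3 + Z)/(6 + O)) (D(O, Z) = O*((Z + 3)/(O + 6) + 1) = O*((3 + Z)/(6 + O) + 1) = O*(1 + (3 + Z)/(6 + O)))
46*(((22 + 12) + 9) + I(-6, 3)) + D(6, -4) = 46*(((22 + 12) + 9) + (-7/3 + (⅓)*(-6))) + 6*(9 + 6 - 4)/(6 + 6) = 46*((34 + 9) + (-7/3 - 2)) + 6*11/12 = 46*(43 - 13/3) + 6*(1/12)*11 = 46*(116/3) + 11/2 = 5336/3 + 11/2 = 10705/6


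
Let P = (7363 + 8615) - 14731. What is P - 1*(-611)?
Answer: 1858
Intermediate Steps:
P = 1247 (P = 15978 - 14731 = 1247)
P - 1*(-611) = 1247 - 1*(-611) = 1247 + 611 = 1858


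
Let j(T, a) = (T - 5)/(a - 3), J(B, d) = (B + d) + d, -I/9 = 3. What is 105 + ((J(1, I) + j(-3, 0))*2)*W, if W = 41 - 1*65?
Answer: 2521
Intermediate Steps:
I = -27 (I = -9*3 = -27)
J(B, d) = B + 2*d
j(T, a) = (-5 + T)/(-3 + a)
W = -24 (W = 41 - 65 = -24)
105 + ((J(1, I) + j(-3, 0))*2)*W = 105 + (((1 + 2*(-27)) + (-5 - 3)/(-3 + 0))*2)*(-24) = 105 + (((1 - 54) - 8/(-3))*2)*(-24) = 105 + ((-53 - ⅓*(-8))*2)*(-24) = 105 + ((-53 + 8/3)*2)*(-24) = 105 - 151/3*2*(-24) = 105 - 302/3*(-24) = 105 + 2416 = 2521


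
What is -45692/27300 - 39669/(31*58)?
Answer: -291279479/12271350 ≈ -23.737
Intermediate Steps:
-45692/27300 - 39669/(31*58) = -45692*1/27300 - 39669/1798 = -11423/6825 - 39669*1/1798 = -11423/6825 - 39669/1798 = -291279479/12271350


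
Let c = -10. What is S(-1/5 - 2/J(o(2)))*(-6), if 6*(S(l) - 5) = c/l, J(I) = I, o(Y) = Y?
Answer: -115/3 ≈ -38.333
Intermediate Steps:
S(l) = 5 - 5/(3*l) (S(l) = 5 + (-10/l)/6 = 5 - 5/(3*l))
S(-1/5 - 2/J(o(2)))*(-6) = (5 - 5/(3*(-1/5 - 2/2)))*(-6) = (5 - 5/(3*(-1*⅕ - 2*½)))*(-6) = (5 - 5/(3*(-⅕ - 1)))*(-6) = (5 - 5/(3*(-6/5)))*(-6) = (5 - 5/3*(-⅚))*(-6) = (5 + 25/18)*(-6) = (115/18)*(-6) = -115/3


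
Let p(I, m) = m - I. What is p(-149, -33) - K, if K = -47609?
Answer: 47725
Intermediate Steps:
p(-149, -33) - K = (-33 - 1*(-149)) - 1*(-47609) = (-33 + 149) + 47609 = 116 + 47609 = 47725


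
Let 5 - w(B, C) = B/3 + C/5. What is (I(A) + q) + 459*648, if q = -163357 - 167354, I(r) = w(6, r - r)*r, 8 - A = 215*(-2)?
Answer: -31965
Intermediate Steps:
w(B, C) = 5 - B/3 - C/5 (w(B, C) = 5 - (B/3 + C/5) = 5 + (-B/3 - C/5) = 5 - B/3 - C/5)
A = 438 (A = 8 - 215*(-2) = 8 - 1*(-430) = 8 + 430 = 438)
I(r) = 3*r (I(r) = (5 - 1/3*6 - (r - r)/5)*r = (5 - 2 - 1/5*0)*r = (5 - 2 + 0)*r = 3*r)
q = -330711
(I(A) + q) + 459*648 = (3*438 - 330711) + 459*648 = (1314 - 330711) + 297432 = -329397 + 297432 = -31965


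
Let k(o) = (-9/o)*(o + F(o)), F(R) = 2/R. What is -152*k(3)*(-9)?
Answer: -15048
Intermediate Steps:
k(o) = -9*(o + 2/o)/o (k(o) = (-9/o)*(o + 2/o) = -9*(o + 2/o)/o)
-152*k(3)*(-9) = -152*(-9 - 18/3²)*(-9) = -152*(-9 - 18*⅑)*(-9) = -152*(-9 - 2)*(-9) = -152*(-11)*(-9) = 1672*(-9) = -15048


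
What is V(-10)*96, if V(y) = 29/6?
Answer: 464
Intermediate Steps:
V(y) = 29/6 (V(y) = 29*(⅙) = 29/6)
V(-10)*96 = (29/6)*96 = 464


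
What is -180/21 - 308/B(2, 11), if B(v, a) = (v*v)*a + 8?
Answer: -1319/91 ≈ -14.495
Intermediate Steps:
B(v, a) = 8 + a*v² (B(v, a) = v²*a + 8 = a*v² + 8 = 8 + a*v²)
-180/21 - 308/B(2, 11) = -180/21 - 308/(8 + 11*2²) = -180*1/21 - 308/(8 + 11*4) = -60/7 - 308/(8 + 44) = -60/7 - 308/52 = -60/7 - 308*1/52 = -60/7 - 77/13 = -1319/91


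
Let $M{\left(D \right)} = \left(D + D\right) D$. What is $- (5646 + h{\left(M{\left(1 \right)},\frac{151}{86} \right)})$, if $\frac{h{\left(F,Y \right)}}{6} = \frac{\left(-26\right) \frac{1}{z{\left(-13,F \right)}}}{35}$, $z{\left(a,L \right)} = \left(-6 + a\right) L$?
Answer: $- \frac{3754668}{665} \approx -5646.1$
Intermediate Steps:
$z{\left(a,L \right)} = L \left(-6 + a\right)$
$M{\left(D \right)} = 2 D^{2}$ ($M{\left(D \right)} = 2 D D = 2 D^{2}$)
$h{\left(F,Y \right)} = \frac{156}{665 F}$ ($h{\left(F,Y \right)} = 6 \frac{\left(-26\right) \frac{1}{F \left(-6 - 13\right)}}{35} = 6 - \frac{26}{F \left(-19\right)} \frac{1}{35} = 6 - \frac{26}{\left(-19\right) F} \frac{1}{35} = 6 - 26 \left(- \frac{1}{19 F}\right) \frac{1}{35} = 6 \frac{26}{19 F} \frac{1}{35} = 6 \frac{26}{665 F} = \frac{156}{665 F}$)
$- (5646 + h{\left(M{\left(1 \right)},\frac{151}{86} \right)}) = - (5646 + \frac{156}{665 \cdot 2 \cdot 1^{2}}) = - (5646 + \frac{156}{665 \cdot 2 \cdot 1}) = - (5646 + \frac{156}{665 \cdot 2}) = - (5646 + \frac{156}{665} \cdot \frac{1}{2}) = - (5646 + \frac{78}{665}) = \left(-1\right) \frac{3754668}{665} = - \frac{3754668}{665}$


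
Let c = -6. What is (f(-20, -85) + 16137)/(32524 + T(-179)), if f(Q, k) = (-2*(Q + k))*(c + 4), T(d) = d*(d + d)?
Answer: 5239/32202 ≈ 0.16269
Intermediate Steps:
T(d) = 2*d**2 (T(d) = d*(2*d) = 2*d**2)
f(Q, k) = 4*Q + 4*k (f(Q, k) = (-2*(Q + k))*(-6 + 4) = (-2*Q - 2*k)*(-2) = 4*Q + 4*k)
(f(-20, -85) + 16137)/(32524 + T(-179)) = ((4*(-20) + 4*(-85)) + 16137)/(32524 + 2*(-179)**2) = ((-80 - 340) + 16137)/(32524 + 2*32041) = (-420 + 16137)/(32524 + 64082) = 15717/96606 = 15717*(1/96606) = 5239/32202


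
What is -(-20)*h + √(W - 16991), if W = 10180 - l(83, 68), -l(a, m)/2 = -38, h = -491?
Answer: -9820 + I*√6887 ≈ -9820.0 + 82.988*I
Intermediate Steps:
l(a, m) = 76 (l(a, m) = -2*(-38) = 76)
W = 10104 (W = 10180 - 1*76 = 10180 - 76 = 10104)
-(-20)*h + √(W - 16991) = -(-20)*(-491) + √(10104 - 16991) = -1*9820 + √(-6887) = -9820 + I*√6887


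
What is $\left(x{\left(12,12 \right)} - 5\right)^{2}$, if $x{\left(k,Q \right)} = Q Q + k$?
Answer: $22801$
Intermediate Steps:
$x{\left(k,Q \right)} = k + Q^{2}$ ($x{\left(k,Q \right)} = Q^{2} + k = k + Q^{2}$)
$\left(x{\left(12,12 \right)} - 5\right)^{2} = \left(\left(12 + 12^{2}\right) - 5\right)^{2} = \left(\left(12 + 144\right) - 5\right)^{2} = \left(156 - 5\right)^{2} = 151^{2} = 22801$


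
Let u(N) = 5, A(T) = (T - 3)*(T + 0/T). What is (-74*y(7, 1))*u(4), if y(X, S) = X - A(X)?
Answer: 7770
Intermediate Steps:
A(T) = T*(-3 + T) (A(T) = (-3 + T)*(T + 0) = (-3 + T)*T = T*(-3 + T))
y(X, S) = X - X*(-3 + X)
(-74*y(7, 1))*u(4) = -518*(4 - 1*7)*5 = -518*(4 - 7)*5 = -518*(-3)*5 = -74*(-21)*5 = 1554*5 = 7770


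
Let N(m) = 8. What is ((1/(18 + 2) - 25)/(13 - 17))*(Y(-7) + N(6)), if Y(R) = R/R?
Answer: 4491/80 ≈ 56.138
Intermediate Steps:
Y(R) = 1
((1/(18 + 2) - 25)/(13 - 17))*(Y(-7) + N(6)) = ((1/(18 + 2) - 25)/(13 - 17))*(1 + 8) = ((1/20 - 25)/(-4))*9 = ((1/20 - 25)*(-¼))*9 = -499/20*(-¼)*9 = (499/80)*9 = 4491/80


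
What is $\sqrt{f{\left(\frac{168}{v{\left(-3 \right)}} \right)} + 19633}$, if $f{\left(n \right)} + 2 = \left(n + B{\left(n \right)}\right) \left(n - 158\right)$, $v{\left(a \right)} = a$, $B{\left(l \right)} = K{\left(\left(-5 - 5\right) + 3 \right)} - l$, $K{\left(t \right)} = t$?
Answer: $\sqrt{21129} \approx 145.36$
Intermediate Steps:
$B{\left(l \right)} = -7 - l$ ($B{\left(l \right)} = \left(\left(-5 - 5\right) + 3\right) - l = \left(-10 + 3\right) - l = -7 - l$)
$f{\left(n \right)} = 1104 - 7 n$ ($f{\left(n \right)} = -2 + \left(n - \left(7 + n\right)\right) \left(n - 158\right) = -2 - 7 \left(-158 + n\right) = -2 - \left(-1106 + 7 n\right) = 1104 - 7 n$)
$\sqrt{f{\left(\frac{168}{v{\left(-3 \right)}} \right)} + 19633} = \sqrt{\left(1104 - 7 \frac{168}{-3}\right) + 19633} = \sqrt{\left(1104 - 7 \cdot 168 \left(- \frac{1}{3}\right)\right) + 19633} = \sqrt{\left(1104 - -392\right) + 19633} = \sqrt{\left(1104 + 392\right) + 19633} = \sqrt{1496 + 19633} = \sqrt{21129}$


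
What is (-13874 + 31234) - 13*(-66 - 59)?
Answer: 18985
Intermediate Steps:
(-13874 + 31234) - 13*(-66 - 59) = 17360 - 13*(-125) = 17360 + 1625 = 18985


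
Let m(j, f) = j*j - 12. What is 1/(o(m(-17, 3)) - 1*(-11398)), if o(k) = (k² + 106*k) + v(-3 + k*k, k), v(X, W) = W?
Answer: 1/117766 ≈ 8.4914e-6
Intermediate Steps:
m(j, f) = -12 + j² (m(j, f) = j² - 12 = -12 + j²)
o(k) = k² + 107*k (o(k) = (k² + 106*k) + k = k² + 107*k)
1/(o(m(-17, 3)) - 1*(-11398)) = 1/((-12 + (-17)²)*(107 + (-12 + (-17)²)) - 1*(-11398)) = 1/((-12 + 289)*(107 + (-12 + 289)) + 11398) = 1/(277*(107 + 277) + 11398) = 1/(277*384 + 11398) = 1/(106368 + 11398) = 1/117766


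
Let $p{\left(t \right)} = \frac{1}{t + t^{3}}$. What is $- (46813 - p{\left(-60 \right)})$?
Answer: $- \frac{10114416781}{216060} \approx -46813.0$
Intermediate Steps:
$- (46813 - p{\left(-60 \right)}) = - (46813 - \frac{1}{-60 + \left(-60\right)^{3}}) = - (46813 - \frac{1}{-60 - 216000}) = - (46813 - \frac{1}{-216060}) = - (46813 - - \frac{1}{216060}) = - (46813 + \frac{1}{216060}) = \left(-1\right) \frac{10114416781}{216060} = - \frac{10114416781}{216060}$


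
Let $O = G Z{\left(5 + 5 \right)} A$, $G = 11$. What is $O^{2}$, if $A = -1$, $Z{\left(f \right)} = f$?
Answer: $12100$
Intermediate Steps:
$O = -110$ ($O = 11 \left(5 + 5\right) \left(-1\right) = 11 \cdot 10 \left(-1\right) = 110 \left(-1\right) = -110$)
$O^{2} = \left(-110\right)^{2} = 12100$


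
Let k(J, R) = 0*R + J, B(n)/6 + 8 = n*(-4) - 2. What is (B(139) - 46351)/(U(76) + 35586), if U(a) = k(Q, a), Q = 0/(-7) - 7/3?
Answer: -149241/106751 ≈ -1.3980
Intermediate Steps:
Q = -7/3 (Q = 0*(-⅐) - 7*⅓ = 0 - 7/3 = -7/3 ≈ -2.3333)
B(n) = -60 - 24*n (B(n) = -48 + 6*(n*(-4) - 2) = -48 + 6*(-4*n - 2) = -48 + 6*(-2 - 4*n) = -48 + (-12 - 24*n) = -60 - 24*n)
k(J, R) = J (k(J, R) = 0 + J = J)
U(a) = -7/3
(B(139) - 46351)/(U(76) + 35586) = ((-60 - 24*139) - 46351)/(-7/3 + 35586) = ((-60 - 3336) - 46351)/(106751/3) = (-3396 - 46351)*(3/106751) = -49747*3/106751 = -149241/106751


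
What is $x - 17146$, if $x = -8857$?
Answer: $-26003$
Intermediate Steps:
$x - 17146 = -8857 - 17146 = -26003$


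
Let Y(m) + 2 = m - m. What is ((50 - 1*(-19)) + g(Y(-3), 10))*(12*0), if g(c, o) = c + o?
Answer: 0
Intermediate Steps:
Y(m) = -2 (Y(m) = -2 + (m - m) = -2 + 0 = -2)
((50 - 1*(-19)) + g(Y(-3), 10))*(12*0) = ((50 - 1*(-19)) + (-2 + 10))*(12*0) = ((50 + 19) + 8)*0 = (69 + 8)*0 = 77*0 = 0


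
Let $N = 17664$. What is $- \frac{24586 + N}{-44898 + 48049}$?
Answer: $- \frac{42250}{3151} \approx -13.408$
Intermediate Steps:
$- \frac{24586 + N}{-44898 + 48049} = - \frac{24586 + 17664}{-44898 + 48049} = - \frac{42250}{3151}$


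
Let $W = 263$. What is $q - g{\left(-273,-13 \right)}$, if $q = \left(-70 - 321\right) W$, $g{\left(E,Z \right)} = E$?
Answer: $-102560$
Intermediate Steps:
$q = -102833$ ($q = \left(-70 - 321\right) 263 = \left(-391\right) 263 = -102833$)
$q - g{\left(-273,-13 \right)} = -102833 - -273 = -102833 + 273 = -102560$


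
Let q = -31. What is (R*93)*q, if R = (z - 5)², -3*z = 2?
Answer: -277729/3 ≈ -92576.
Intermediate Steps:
z = -⅔ (z = -⅓*2 = -⅔ ≈ -0.66667)
R = 289/9 (R = (-⅔ - 5)² = (-17/3)² = 289/9 ≈ 32.111)
(R*93)*q = ((289/9)*93)*(-31) = (8959/3)*(-31) = -277729/3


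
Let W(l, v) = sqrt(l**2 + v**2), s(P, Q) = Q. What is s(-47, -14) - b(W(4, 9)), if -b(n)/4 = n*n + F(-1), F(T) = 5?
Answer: 394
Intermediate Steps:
b(n) = -20 - 4*n**2 (b(n) = -4*(n*n + 5) = -4*(n**2 + 5) = -4*(5 + n**2) = -20 - 4*n**2)
s(-47, -14) - b(W(4, 9)) = -14 - (-20 - 4*(sqrt(4**2 + 9**2))**2) = -14 - (-20 - 4*(sqrt(16 + 81))**2) = -14 - (-20 - 4*(sqrt(97))**2) = -14 - (-20 - 4*97) = -14 - (-20 - 388) = -14 - 1*(-408) = -14 + 408 = 394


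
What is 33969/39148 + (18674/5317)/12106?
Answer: 1093617061045/1259931441548 ≈ 0.86800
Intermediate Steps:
33969/39148 + (18674/5317)/12106 = 33969*(1/39148) + (18674*(1/5317))*(1/12106) = 33969/39148 + (18674/5317)*(1/12106) = 33969/39148 + 9337/32183801 = 1093617061045/1259931441548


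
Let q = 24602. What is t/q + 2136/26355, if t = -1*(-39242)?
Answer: 181128797/108064285 ≈ 1.6761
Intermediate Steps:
t = 39242
t/q + 2136/26355 = 39242/24602 + 2136/26355 = 39242*(1/24602) + 2136*(1/26355) = 19621/12301 + 712/8785 = 181128797/108064285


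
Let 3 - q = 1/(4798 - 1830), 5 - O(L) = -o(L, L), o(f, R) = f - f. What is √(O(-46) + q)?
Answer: √17617306/1484 ≈ 2.8284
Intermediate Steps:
o(f, R) = 0
O(L) = 5 (O(L) = 5 - (-1)*0 = 5 - 1*0 = 5 + 0 = 5)
q = 8903/2968 (q = 3 - 1/(4798 - 1830) = 3 - 1/2968 = 8903/2968 ≈ 2.9997)
√(O(-46) + q) = √(5 + 8903/2968) = √(23743/2968) = √17617306/1484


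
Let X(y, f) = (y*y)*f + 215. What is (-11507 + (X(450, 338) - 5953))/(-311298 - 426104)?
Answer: -68427755/737402 ≈ -92.796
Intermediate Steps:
X(y, f) = 215 + f*y² (X(y, f) = y²*f + 215 = f*y² + 215 = 215 + f*y²)
(-11507 + (X(450, 338) - 5953))/(-311298 - 426104) = (-11507 + ((215 + 338*450²) - 5953))/(-311298 - 426104) = (-11507 + ((215 + 338*202500) - 5953))/(-737402) = (-11507 + ((215 + 68445000) - 5953))*(-1/737402) = (-11507 + (68445215 - 5953))*(-1/737402) = (-11507 + 68439262)*(-1/737402) = 68427755*(-1/737402) = -68427755/737402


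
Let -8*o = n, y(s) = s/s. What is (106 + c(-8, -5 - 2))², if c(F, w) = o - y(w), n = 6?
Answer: 173889/16 ≈ 10868.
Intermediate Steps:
y(s) = 1
o = -¾ (o = -⅛*6 = -¾ ≈ -0.75000)
c(F, w) = -7/4 (c(F, w) = -¾ - 1*1 = -¾ - 1 = -7/4)
(106 + c(-8, -5 - 2))² = (106 - 7/4)² = (417/4)² = 173889/16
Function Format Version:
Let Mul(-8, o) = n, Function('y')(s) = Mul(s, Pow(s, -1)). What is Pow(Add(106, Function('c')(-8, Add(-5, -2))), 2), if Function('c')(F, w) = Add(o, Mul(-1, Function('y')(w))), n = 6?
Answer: Rational(173889, 16) ≈ 10868.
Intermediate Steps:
Function('y')(s) = 1
o = Rational(-3, 4) (o = Mul(Rational(-1, 8), 6) = Rational(-3, 4) ≈ -0.75000)
Function('c')(F, w) = Rational(-7, 4) (Function('c')(F, w) = Add(Rational(-3, 4), Mul(-1, 1)) = Add(Rational(-3, 4), -1) = Rational(-7, 4))
Pow(Add(106, Function('c')(-8, Add(-5, -2))), 2) = Pow(Add(106, Rational(-7, 4)), 2) = Pow(Rational(417, 4), 2) = Rational(173889, 16)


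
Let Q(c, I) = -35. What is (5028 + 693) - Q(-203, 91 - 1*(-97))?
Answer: 5756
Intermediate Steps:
(5028 + 693) - Q(-203, 91 - 1*(-97)) = (5028 + 693) - 1*(-35) = 5721 + 35 = 5756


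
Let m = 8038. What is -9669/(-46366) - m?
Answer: -372680239/46366 ≈ -8037.8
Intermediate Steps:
-9669/(-46366) - m = -9669/(-46366) - 1*8038 = -9669*(-1/46366) - 8038 = 9669/46366 - 8038 = -372680239/46366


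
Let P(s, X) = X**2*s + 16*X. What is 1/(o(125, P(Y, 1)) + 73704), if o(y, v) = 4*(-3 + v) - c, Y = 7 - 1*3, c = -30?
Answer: 1/73802 ≈ 1.3550e-5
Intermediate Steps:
Y = 4 (Y = 7 - 3 = 4)
P(s, X) = 16*X + s*X**2 (P(s, X) = s*X**2 + 16*X = 16*X + s*X**2)
o(y, v) = 18 + 4*v (o(y, v) = 4*(-3 + v) - 1*(-30) = (-12 + 4*v) + 30 = 18 + 4*v)
1/(o(125, P(Y, 1)) + 73704) = 1/((18 + 4*(1*(16 + 1*4))) + 73704) = 1/((18 + 4*(1*(16 + 4))) + 73704) = 1/((18 + 4*(1*20)) + 73704) = 1/((18 + 4*20) + 73704) = 1/((18 + 80) + 73704) = 1/(98 + 73704) = 1/73802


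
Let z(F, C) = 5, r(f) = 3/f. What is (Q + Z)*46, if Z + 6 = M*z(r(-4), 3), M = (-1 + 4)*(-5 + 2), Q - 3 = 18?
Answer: -1380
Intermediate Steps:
Q = 21 (Q = 3 + 18 = 21)
M = -9 (M = 3*(-3) = -9)
Z = -51 (Z = -6 - 9*5 = -6 - 45 = -51)
(Q + Z)*46 = (21 - 51)*46 = -30*46 = -1380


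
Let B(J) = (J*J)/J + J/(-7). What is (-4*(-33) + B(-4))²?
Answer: 810000/49 ≈ 16531.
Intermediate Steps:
B(J) = 6*J/7 (B(J) = J²/J + J*(-⅐) = J - J/7 = 6*J/7)
(-4*(-33) + B(-4))² = (-4*(-33) + (6/7)*(-4))² = (132 - 24/7)² = (900/7)² = 810000/49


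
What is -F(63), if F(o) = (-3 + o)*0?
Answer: 0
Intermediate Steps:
F(o) = 0
-F(63) = -1*0 = 0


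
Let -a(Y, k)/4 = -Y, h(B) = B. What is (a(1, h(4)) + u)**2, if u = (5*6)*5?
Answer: 23716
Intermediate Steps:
a(Y, k) = 4*Y (a(Y, k) = -(-4)*Y = 4*Y)
u = 150 (u = 30*5 = 150)
(a(1, h(4)) + u)**2 = (4*1 + 150)**2 = (4 + 150)**2 = 154**2 = 23716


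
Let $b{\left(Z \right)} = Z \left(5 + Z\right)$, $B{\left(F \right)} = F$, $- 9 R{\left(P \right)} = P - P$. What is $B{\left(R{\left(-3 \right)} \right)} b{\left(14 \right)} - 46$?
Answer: $-46$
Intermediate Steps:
$R{\left(P \right)} = 0$ ($R{\left(P \right)} = - \frac{P - P}{9} = \left(- \frac{1}{9}\right) 0 = 0$)
$B{\left(R{\left(-3 \right)} \right)} b{\left(14 \right)} - 46 = 0 \cdot 14 \left(5 + 14\right) - 46 = 0 \cdot 14 \cdot 19 - 46 = 0 \cdot 266 - 46 = 0 - 46 = -46$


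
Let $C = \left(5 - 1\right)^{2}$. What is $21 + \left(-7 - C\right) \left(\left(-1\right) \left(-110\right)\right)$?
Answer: $-2509$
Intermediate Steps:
$C = 16$ ($C = 4^{2} = 16$)
$21 + \left(-7 - C\right) \left(\left(-1\right) \left(-110\right)\right) = 21 + \left(-7 - 16\right) \left(\left(-1\right) \left(-110\right)\right) = 21 + \left(-7 - 16\right) 110 = 21 - 2530 = -2509$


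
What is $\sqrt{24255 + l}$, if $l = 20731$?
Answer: $\sqrt{44986} \approx 212.1$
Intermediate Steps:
$\sqrt{24255 + l} = \sqrt{24255 + 20731} = \sqrt{44986}$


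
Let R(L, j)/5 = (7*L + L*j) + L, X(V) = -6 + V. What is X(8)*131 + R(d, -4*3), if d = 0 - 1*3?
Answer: 322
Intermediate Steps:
d = -3 (d = 0 - 3 = -3)
R(L, j) = 40*L + 5*L*j (R(L, j) = 5*((7*L + L*j) + L) = 5*(8*L + L*j) = 40*L + 5*L*j)
X(8)*131 + R(d, -4*3) = (-6 + 8)*131 + 5*(-3)*(8 - 4*3) = 2*131 + 5*(-3)*(8 - 12) = 262 + 5*(-3)*(-4) = 262 + 60 = 322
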